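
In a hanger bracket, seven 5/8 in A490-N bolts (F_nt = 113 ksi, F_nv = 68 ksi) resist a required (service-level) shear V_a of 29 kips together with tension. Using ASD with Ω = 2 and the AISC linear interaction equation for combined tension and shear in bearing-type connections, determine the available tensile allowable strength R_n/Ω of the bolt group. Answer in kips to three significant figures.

110 kips

A_b = π·0.625²/4 = 0.3068 in²; f_rv = 29 / (7 × 0.3068) = 13.5 ksi.
F'_nt = 1.3 F_nt − (Ω F_nt / F_nv) f_rv = 1.3·113 − (2·113/68)·13.5 = 102 ksi, capped at F_nt → F'_nt = 102 ksi.
R_n = F'_nt · A_b · n = 102 × 0.3068 × 7 = 219.1 kips.
Allowable strength R_n/Ω = 219.1 / 2 = 110 kips.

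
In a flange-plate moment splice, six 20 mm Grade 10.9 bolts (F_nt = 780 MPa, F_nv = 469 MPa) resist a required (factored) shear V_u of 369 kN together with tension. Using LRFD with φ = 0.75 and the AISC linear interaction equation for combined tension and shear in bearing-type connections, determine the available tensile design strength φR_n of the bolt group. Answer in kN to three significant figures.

820 kN

A_b = π·20²/4 = 314.2 mm²; f_rv = 369 × 1000 / (6 × 314.2) = 195.8 MPa.
F'_nt = 1.3 F_nt − (F_nt / φF_nv) f_rv = 1.3·780 − (780/(0.75·469))·195.8 = 579.9 MPa, capped at F_nt → F'_nt = 579.9 MPa.
R_n = F'_nt · A_b · n = 579.9 × 314.2 × 6 / 1000 = 1093 kN.
Design strength φR_n = 0.75 × 1093 = 820 kN.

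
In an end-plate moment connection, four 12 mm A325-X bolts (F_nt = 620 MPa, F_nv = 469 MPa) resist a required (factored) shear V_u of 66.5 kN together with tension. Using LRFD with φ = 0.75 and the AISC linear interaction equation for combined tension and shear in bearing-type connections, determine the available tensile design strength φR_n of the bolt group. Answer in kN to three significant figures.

A_b = π·12²/4 = 113.1 mm²; f_rv = 66.5 × 1000 / (4 × 113.1) = 147 MPa.
F'_nt = 1.3 F_nt − (F_nt / φF_nv) f_rv = 1.3·620 − (620/(0.75·469))·147 = 546.9 MPa, capped at F_nt → F'_nt = 546.9 MPa.
R_n = F'_nt · A_b · n = 546.9 × 113.1 × 4 / 1000 = 247.4 kN.
Design strength φR_n = 0.75 × 247.4 = 186 kN.

186 kN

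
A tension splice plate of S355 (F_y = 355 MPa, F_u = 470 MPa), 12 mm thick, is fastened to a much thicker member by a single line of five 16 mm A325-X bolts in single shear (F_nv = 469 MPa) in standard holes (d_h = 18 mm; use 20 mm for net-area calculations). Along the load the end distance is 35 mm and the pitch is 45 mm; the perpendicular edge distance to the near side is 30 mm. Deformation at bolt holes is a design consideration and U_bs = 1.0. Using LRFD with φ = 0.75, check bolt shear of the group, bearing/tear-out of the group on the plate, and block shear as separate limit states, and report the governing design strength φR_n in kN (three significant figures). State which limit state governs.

354 kN (bolt shear governs)

Bolt shear: A_b = π·16²/4 = 201.1 mm²; R_n = 469 × 201.1 × 5 × 1 / 1000 = 471.5 kN → 0.75 × 471.5 = 354 kN.
Bearing: edge l_c = 26, r_n = 176 kN; interior l_c = 27, r_n = 182.7 kN; R_n = 176 + 4·182.7 = 906.9 kN → 680 kN.
Block shear: A_gv = 2580, A_nv = 1500, A_nt = 240 mm²; R_n = min(0.6F_uA_nv, 0.6F_yA_gv) + U_bs·F_u·A_nt = 535.8 kN → 402 kN.
Bolt shear governs: 354 kN.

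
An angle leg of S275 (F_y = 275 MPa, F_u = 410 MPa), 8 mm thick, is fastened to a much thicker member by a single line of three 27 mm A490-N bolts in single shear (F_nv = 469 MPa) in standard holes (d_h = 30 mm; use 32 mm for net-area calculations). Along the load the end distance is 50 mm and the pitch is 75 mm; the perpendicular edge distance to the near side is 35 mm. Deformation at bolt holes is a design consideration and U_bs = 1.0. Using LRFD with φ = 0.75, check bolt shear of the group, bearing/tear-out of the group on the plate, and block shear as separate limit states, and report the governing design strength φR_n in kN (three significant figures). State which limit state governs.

224 kN (block shear governs)

Bolt shear: A_b = π·27²/4 = 572.6 mm²; R_n = 469 × 572.6 × 3 × 1 / 1000 = 805.6 kN → 0.75 × 805.6 = 604 kN.
Bearing: edge l_c = 35, r_n = 137.8 kN; interior l_c = 45, r_n = 177.1 kN; R_n = 137.8 + 2·177.1 = 492 kN → 369 kN.
Block shear: A_gv = 1600, A_nv = 960, A_nt = 152 mm²; R_n = min(0.6F_uA_nv, 0.6F_yA_gv) + U_bs·F_u·A_nt = 298.5 kN → 224 kN.
Block shear governs: 224 kN.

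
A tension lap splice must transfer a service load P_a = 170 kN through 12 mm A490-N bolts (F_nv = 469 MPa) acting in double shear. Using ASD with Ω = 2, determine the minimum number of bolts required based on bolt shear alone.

4 bolts

A_b = π·12²/4 = 113.1 mm².
Per-bolt allowable strength R_n/Ω = 469 × 113.1 × 2 / 1000 / 2 = 53.04 kN.
n ≥ 170 / 53.04 = 3.205 → use 4 bolts.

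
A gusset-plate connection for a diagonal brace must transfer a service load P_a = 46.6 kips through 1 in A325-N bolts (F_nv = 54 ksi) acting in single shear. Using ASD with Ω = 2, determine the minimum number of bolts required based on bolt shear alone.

3 bolts

A_b = π·1²/4 = 0.7854 in².
Per-bolt allowable strength R_n/Ω = 54 × 0.7854 × 1 / 2 = 21.21 kips.
n ≥ 46.6 / 21.21 = 2.198 → use 3 bolts.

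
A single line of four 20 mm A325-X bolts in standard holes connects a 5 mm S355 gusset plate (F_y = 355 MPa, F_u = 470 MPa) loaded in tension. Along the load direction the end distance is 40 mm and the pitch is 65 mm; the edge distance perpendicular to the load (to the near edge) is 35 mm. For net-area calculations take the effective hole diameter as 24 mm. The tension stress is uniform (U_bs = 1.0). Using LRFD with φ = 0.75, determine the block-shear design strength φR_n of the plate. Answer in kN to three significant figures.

Shear plane L_v = 40 + 3·65 = 235 mm; A_gv = 235 × 5 = 1175 mm².
A_nv = (235 − 3.5·24) × 5 = 755 mm².
A_nt = (35 − 0.5·24) × 5 = 115 mm².
0.6 F_u A_nv = 212.9 kN; 0.6 F_y A_gv = 250.3 kN → shear rupture governs the shear term.
R_n = 212.9 + 1.0 × 470 × 115 / 1000 = 267 kN.
Design strength φR_n = 0.75 × 267 = 200 kN.

200 kN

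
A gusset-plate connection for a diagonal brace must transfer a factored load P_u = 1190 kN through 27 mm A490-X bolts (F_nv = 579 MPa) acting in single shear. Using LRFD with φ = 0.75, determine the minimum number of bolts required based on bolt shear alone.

A_b = π·27²/4 = 572.6 mm².
Per-bolt design strength φR_n = 0.75 × 579 × 572.6 × 1 / 1000 = 248.6 kN.
n ≥ 1190 / 248.6 = 4.786 → use 5 bolts.

5 bolts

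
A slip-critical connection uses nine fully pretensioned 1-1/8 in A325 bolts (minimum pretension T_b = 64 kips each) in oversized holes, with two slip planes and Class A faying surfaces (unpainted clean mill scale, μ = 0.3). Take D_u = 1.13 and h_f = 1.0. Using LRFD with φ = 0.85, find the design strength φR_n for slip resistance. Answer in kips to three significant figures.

332 kips

R_n = μ · D_u · h_f · T_b · n_s · n_b = 0.3 × 1.13 × 1.0 × 64 × 2 × 9 = 390.5 kips.
Design strength φR_n = 0.85 × 390.5 = 332 kips.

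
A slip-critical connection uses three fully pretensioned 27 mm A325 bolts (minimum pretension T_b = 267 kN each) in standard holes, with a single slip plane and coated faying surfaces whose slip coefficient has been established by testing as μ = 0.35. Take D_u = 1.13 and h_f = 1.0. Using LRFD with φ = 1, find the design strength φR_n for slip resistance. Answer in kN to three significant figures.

317 kN

R_n = μ · D_u · h_f · T_b · n_s · n_b = 0.35 × 1.13 × 1.0 × 267 × 1 × 3 = 316.8 kN.
Design strength φR_n = 1 × 316.8 = 317 kN.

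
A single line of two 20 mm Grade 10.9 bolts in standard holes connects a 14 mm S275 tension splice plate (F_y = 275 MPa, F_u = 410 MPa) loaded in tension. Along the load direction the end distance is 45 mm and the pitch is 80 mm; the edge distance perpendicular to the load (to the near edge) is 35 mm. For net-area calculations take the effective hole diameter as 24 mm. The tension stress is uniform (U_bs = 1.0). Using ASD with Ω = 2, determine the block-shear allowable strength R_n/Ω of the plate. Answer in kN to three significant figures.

210 kN

Shear plane L_v = 45 + 1·80 = 125 mm; A_gv = 125 × 14 = 1750 mm².
A_nv = (125 − 1.5·24) × 14 = 1246 mm².
A_nt = (35 − 0.5·24) × 14 = 322 mm².
0.6 F_u A_nv = 306.5 kN; 0.6 F_y A_gv = 288.8 kN → shear yielding governs the shear term.
R_n = 288.8 + 1.0 × 410 × 322 / 1000 = 420.8 kN.
Allowable strength R_n/Ω = 420.8 / 2 = 210 kN.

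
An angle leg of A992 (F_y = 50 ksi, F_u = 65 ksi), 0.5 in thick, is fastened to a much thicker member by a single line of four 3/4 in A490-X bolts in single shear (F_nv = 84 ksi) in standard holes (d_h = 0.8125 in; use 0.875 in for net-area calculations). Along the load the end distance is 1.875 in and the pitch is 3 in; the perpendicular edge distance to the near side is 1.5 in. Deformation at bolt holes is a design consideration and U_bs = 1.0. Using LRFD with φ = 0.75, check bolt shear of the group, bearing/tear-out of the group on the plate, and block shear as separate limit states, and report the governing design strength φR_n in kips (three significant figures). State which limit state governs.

Bolt shear: A_b = π·0.75²/4 = 0.4418 in²; R_n = 84 × 0.4418 × 4 × 1 = 148.4 kips → 0.75 × 148.4 = 111 kips.
Bearing: edge l_c = 1.469, r_n = 57.28 kips; interior l_c = 2.188, r_n = 58.5 kips; R_n = 57.28 + 3·58.5 = 232.8 kips → 175 kips.
Block shear: A_gv = 5.438, A_nv = 3.906, A_nt = 0.5312 in²; R_n = min(0.6F_uA_nv, 0.6F_yA_gv) + U_bs·F_u·A_nt = 186.9 kips → 140 kips.
Bolt shear governs: 111 kips.

111 kips (bolt shear governs)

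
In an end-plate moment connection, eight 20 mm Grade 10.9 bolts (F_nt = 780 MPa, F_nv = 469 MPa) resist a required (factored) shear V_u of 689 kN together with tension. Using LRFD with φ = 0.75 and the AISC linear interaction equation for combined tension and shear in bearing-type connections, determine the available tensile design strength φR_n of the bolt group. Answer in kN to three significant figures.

765 kN

A_b = π·20²/4 = 314.2 mm²; f_rv = 689 × 1000 / (8 × 314.2) = 274.1 MPa.
F'_nt = 1.3 F_nt − (F_nt / φF_nv) f_rv = 1.3·780 − (780/(0.75·469))·274.1 = 406.1 MPa, capped at F_nt → F'_nt = 406.1 MPa.
R_n = F'_nt · A_b · n = 406.1 × 314.2 × 8 / 1000 = 1021 kN.
Design strength φR_n = 0.75 × 1021 = 765 kN.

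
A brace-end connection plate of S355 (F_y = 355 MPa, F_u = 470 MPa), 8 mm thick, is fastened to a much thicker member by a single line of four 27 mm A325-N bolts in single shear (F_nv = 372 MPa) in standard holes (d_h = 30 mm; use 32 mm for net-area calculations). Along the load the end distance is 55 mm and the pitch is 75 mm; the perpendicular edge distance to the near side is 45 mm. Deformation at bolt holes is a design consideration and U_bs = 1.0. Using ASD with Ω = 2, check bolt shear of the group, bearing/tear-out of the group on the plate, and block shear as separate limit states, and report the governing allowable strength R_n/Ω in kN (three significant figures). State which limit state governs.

244 kN (block shear governs)

Bolt shear: A_b = π·27²/4 = 572.6 mm²; R_n = 372 × 572.6 × 4 × 1 / 1000 = 852 kN → 852 / 2 = 426 kN.
Bearing: edge l_c = 40, r_n = 180.5 kN; interior l_c = 45, r_n = 203 kN; R_n = 180.5 + 3·203 = 789.6 kN → 395 kN.
Block shear: A_gv = 2240, A_nv = 1344, A_nt = 232 mm²; R_n = min(0.6F_uA_nv, 0.6F_yA_gv) + U_bs·F_u·A_nt = 488 kN → 244 kN.
Block shear governs: 244 kN.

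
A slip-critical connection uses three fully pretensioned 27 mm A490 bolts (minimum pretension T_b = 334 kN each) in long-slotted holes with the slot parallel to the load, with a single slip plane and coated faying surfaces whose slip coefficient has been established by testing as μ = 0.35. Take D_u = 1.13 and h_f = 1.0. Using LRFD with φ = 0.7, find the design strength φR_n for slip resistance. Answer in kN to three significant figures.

R_n = μ · D_u · h_f · T_b · n_s · n_b = 0.35 × 1.13 × 1.0 × 334 × 1 × 3 = 396.3 kN.
Design strength φR_n = 0.7 × 396.3 = 277 kN.

277 kN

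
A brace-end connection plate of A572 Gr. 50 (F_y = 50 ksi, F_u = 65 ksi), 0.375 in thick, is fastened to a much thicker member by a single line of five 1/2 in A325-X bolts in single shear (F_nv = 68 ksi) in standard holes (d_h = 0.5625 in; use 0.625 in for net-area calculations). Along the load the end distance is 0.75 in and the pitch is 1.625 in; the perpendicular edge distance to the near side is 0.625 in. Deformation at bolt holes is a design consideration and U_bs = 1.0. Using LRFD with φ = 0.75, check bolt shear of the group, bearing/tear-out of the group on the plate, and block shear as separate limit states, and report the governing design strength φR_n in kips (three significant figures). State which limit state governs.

50.1 kips (bolt shear governs)

Bolt shear: A_b = π·0.5²/4 = 0.1963 in²; R_n = 68 × 0.1963 × 5 × 1 = 66.76 kips → 0.75 × 66.76 = 50.1 kips.
Bearing: edge l_c = 0.4688, r_n = 13.71 kips; interior l_c = 1.062, r_n = 29.25 kips; R_n = 13.71 + 4·29.25 = 130.7 kips → 98 kips.
Block shear: A_gv = 2.719, A_nv = 1.664, A_nt = 0.1172 in²; R_n = min(0.6F_uA_nv, 0.6F_yA_gv) + U_bs·F_u·A_nt = 72.52 kips → 54.4 kips.
Bolt shear governs: 50.1 kips.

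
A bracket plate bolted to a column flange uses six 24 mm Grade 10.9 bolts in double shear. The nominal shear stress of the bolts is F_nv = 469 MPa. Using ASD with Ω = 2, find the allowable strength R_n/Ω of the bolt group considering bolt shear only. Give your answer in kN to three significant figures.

1270 kN

A_b = π × 24² / 4 = 452.4 mm².
R_n = F_nv · A_b · n · n_s = 469 × 452.4 × 6 × 2 / 1000 = 2546 kN.
Allowable strength R_n/Ω = 2546 / 2 = 1270 kN.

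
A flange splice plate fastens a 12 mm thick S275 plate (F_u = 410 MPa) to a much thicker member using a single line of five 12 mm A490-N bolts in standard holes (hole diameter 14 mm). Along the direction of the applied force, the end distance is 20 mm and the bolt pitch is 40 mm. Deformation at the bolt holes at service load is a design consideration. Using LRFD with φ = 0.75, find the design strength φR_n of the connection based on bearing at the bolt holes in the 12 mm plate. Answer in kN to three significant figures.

Per bolt r_n = 1.2 l_c t F_u ≤ 2.4 d t F_u; upper limit = 2.4 × 12 × 12 × 410 / 1000 = 141.7 kN.
Edge bolt: l_c = 20 − 14/2 = 13 mm → 1.2 × 13 × 12 × 410 / 1000 = 76.75 → r_n = 76.75 kN.
Interior bolts: l_c = 40 − 14 = 26 mm → 1.2 × 26 × 12 × 410 / 1000 = 153.5 → r_n = 141.7 kN.
R_n = 1 × 76.75 + 4 × 141.7 = 643.5 kN.
Design strength φR_n = 0.75 × 643.5 = 483 kN.

483 kN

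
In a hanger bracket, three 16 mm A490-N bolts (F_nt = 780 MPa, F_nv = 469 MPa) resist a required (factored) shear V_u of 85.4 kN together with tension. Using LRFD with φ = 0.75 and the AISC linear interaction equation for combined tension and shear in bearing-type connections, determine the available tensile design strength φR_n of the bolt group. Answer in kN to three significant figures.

A_b = π·16²/4 = 201.1 mm²; f_rv = 85.4 × 1000 / (3 × 201.1) = 141.6 MPa.
F'_nt = 1.3 F_nt − (F_nt / φF_nv) f_rv = 1.3·780 − (780/(0.75·469))·141.6 = 700 MPa, capped at F_nt → F'_nt = 700 MPa.
R_n = F'_nt · A_b · n = 700 × 201.1 × 3 / 1000 = 422.3 kN.
Design strength φR_n = 0.75 × 422.3 = 317 kN.

317 kN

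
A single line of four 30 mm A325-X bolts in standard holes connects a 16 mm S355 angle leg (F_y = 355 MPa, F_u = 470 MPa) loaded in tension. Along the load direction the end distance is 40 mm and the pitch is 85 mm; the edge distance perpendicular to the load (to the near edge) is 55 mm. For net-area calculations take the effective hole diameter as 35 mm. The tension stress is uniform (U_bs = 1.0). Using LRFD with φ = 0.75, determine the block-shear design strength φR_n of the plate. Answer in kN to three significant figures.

Shear plane L_v = 40 + 3·85 = 295 mm; A_gv = 295 × 16 = 4720 mm².
A_nv = (295 − 3.5·35) × 16 = 2760 mm².
A_nt = (55 − 0.5·35) × 16 = 600 mm².
0.6 F_u A_nv = 778.3 kN; 0.6 F_y A_gv = 1005 kN → shear rupture governs the shear term.
R_n = 778.3 + 1.0 × 470 × 600 / 1000 = 1060 kN.
Design strength φR_n = 0.75 × 1060 = 795 kN.

795 kN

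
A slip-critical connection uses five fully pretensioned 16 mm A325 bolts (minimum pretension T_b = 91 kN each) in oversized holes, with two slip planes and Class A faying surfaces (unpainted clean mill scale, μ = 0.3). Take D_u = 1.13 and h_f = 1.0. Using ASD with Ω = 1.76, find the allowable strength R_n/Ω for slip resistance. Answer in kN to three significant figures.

R_n = μ · D_u · h_f · T_b · n_s · n_b = 0.3 × 1.13 × 1.0 × 91 × 2 × 5 = 308.5 kN.
Allowable strength R_n/Ω = 308.5 / 1.76 = 175 kN.

175 kN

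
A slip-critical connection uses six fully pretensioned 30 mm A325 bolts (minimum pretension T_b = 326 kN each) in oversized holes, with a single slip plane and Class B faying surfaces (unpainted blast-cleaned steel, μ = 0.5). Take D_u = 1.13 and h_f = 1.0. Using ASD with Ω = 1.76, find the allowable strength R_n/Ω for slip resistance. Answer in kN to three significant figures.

R_n = μ · D_u · h_f · T_b · n_s · n_b = 0.5 × 1.13 × 1.0 × 326 × 1 × 6 = 1105 kN.
Allowable strength R_n/Ω = 1105 / 1.76 = 628 kN.

628 kN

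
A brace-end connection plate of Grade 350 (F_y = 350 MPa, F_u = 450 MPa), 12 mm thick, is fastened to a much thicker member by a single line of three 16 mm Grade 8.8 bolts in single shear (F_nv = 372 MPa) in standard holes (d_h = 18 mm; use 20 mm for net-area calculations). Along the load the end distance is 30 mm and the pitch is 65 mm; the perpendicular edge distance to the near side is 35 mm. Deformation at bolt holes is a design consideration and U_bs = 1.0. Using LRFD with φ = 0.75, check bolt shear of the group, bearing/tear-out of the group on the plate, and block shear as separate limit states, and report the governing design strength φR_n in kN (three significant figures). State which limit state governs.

168 kN (bolt shear governs)

Bolt shear: A_b = π·16²/4 = 201.1 mm²; R_n = 372 × 201.1 × 3 × 1 / 1000 = 224.4 kN → 0.75 × 224.4 = 168 kN.
Bearing: edge l_c = 21, r_n = 136.1 kN; interior l_c = 47, r_n = 207.4 kN; R_n = 136.1 + 2·207.4 = 550.8 kN → 413 kN.
Block shear: A_gv = 1920, A_nv = 1320, A_nt = 300 mm²; R_n = min(0.6F_uA_nv, 0.6F_yA_gv) + U_bs·F_u·A_nt = 491.4 kN → 369 kN.
Bolt shear governs: 168 kN.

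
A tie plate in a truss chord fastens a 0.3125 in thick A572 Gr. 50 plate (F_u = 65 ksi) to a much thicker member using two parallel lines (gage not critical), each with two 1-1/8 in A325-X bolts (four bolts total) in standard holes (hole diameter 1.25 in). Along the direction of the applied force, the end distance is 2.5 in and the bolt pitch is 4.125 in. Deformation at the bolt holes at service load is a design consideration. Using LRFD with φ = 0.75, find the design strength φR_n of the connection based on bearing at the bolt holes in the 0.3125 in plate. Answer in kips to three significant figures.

151 kips

Per bolt r_n = 1.2 l_c t F_u ≤ 2.4 d t F_u; upper limit = 2.4 × 1.125 × 0.3125 × 65 = 54.84 kips.
Edge bolt: l_c = 2.5 − 1.25/2 = 1.875 in → 1.2 × 1.875 × 0.3125 × 65 = 45.7 → r_n = 45.7 kips.
Interior bolts: l_c = 4.125 − 1.25 = 2.875 in → 1.2 × 2.875 × 0.3125 × 65 = 70.08 → r_n = 54.84 kips.
R_n = 2 × 45.7 + 2 × 54.84 = 201.1 kips.
Design strength φR_n = 0.75 × 201.1 = 151 kips.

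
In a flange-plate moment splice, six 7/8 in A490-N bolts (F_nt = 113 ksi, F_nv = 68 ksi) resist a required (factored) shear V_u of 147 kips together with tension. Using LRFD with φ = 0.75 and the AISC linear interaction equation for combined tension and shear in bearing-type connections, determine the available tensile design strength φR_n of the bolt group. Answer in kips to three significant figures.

A_b = π·0.875²/4 = 0.6013 in²; f_rv = 147 / (6 × 0.6013) = 40.74 ksi.
F'_nt = 1.3 F_nt − (F_nt / φF_nv) f_rv = 1.3·113 − (113/(0.75·68))·40.74 = 56.62 ksi, capped at F_nt → F'_nt = 56.62 ksi.
R_n = F'_nt · A_b · n = 56.62 × 0.6013 × 6 = 204.3 kips.
Design strength φR_n = 0.75 × 204.3 = 153 kips.

153 kips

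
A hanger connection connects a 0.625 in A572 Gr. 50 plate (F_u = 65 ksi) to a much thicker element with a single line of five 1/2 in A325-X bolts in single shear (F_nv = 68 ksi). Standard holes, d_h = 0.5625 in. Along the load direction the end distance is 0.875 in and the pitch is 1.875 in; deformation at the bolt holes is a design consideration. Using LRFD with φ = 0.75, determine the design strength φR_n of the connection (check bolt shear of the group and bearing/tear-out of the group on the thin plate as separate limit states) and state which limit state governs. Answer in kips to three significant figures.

Bolt shear: A_b = π·0.5²/4 = 0.1963 in²; R_n = 68 × 0.1963 × 5 × 1 = 66.76 kips → 0.75 × 66.76 = 50.1 kips.
Bearing (1.2 l_c t F_u ≤ 2.4 d t F_u): upper limit = 2.4·0.5·0.625·65 = 48.75 kips.
  Edge l_c = 0.875 − 0.5625/2 = 0.5938 → r_n = 28.95 kips; interior l_c = 1.875 − 0.5625 = 1.312 → r_n = 48.75 kips.
  R_n,bearing = 1·28.95 + 4·48.75 = 223.9 kips → 0.75 × 223.9 = 168 kips.
Bolt shear governs: 50.1 kips.

50.1 kips (bolt shear governs)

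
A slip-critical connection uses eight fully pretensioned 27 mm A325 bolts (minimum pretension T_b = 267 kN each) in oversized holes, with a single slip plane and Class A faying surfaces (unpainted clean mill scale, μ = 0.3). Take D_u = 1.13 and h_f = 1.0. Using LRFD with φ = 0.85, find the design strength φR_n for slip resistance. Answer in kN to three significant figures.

615 kN

R_n = μ · D_u · h_f · T_b · n_s · n_b = 0.3 × 1.13 × 1.0 × 267 × 1 × 8 = 724.1 kN.
Design strength φR_n = 0.85 × 724.1 = 615 kN.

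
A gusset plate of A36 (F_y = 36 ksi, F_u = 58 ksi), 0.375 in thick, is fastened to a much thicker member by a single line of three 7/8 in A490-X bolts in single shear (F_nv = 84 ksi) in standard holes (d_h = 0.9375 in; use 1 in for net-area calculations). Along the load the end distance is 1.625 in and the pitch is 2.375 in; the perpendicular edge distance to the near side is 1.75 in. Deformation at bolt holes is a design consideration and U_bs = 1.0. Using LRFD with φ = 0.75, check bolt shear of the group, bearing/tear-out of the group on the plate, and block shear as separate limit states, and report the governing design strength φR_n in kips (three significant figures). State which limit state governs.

58.3 kips (block shear governs)

Bolt shear: A_b = π·0.875²/4 = 0.6013 in²; R_n = 84 × 0.6013 × 3 × 1 = 151.5 kips → 0.75 × 151.5 = 114 kips.
Bearing: edge l_c = 1.156, r_n = 30.18 kips; interior l_c = 1.438, r_n = 37.52 kips; R_n = 30.18 + 2·37.52 = 105.2 kips → 78.9 kips.
Block shear: A_gv = 2.391, A_nv = 1.453, A_nt = 0.4688 in²; R_n = min(0.6F_uA_nv, 0.6F_yA_gv) + U_bs·F_u·A_nt = 77.76 kips → 58.3 kips.
Block shear governs: 58.3 kips.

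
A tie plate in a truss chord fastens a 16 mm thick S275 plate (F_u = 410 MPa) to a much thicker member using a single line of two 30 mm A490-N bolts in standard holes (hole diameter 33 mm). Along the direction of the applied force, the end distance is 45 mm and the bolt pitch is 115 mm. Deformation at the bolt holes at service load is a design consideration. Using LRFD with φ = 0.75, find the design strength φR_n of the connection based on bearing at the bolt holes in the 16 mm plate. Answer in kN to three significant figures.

Per bolt r_n = 1.2 l_c t F_u ≤ 2.4 d t F_u; upper limit = 2.4 × 30 × 16 × 410 / 1000 = 472.3 kN.
Edge bolt: l_c = 45 − 33/2 = 28.5 mm → 1.2 × 28.5 × 16 × 410 / 1000 = 224.4 → r_n = 224.4 kN.
Interior bolts: l_c = 115 − 33 = 82 mm → 1.2 × 82 × 16 × 410 / 1000 = 645.5 → r_n = 472.3 kN.
R_n = 1 × 224.4 + 1 × 472.3 = 696.7 kN.
Design strength φR_n = 0.75 × 696.7 = 523 kN.

523 kN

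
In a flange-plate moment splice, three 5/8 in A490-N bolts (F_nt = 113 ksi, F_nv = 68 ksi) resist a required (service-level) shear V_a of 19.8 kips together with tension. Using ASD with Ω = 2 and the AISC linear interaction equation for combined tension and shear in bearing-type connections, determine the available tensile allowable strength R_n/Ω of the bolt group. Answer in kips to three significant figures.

34.7 kips

A_b = π·0.625²/4 = 0.3068 in²; f_rv = 19.8 / (3 × 0.3068) = 21.51 ksi.
F'_nt = 1.3 F_nt − (Ω F_nt / F_nv) f_rv = 1.3·113 − (2·113/68)·21.51 = 75.4 ksi, capped at F_nt → F'_nt = 75.4 ksi.
R_n = F'_nt · A_b · n = 75.4 × 0.3068 × 3 = 69.4 kips.
Allowable strength R_n/Ω = 69.4 / 2 = 34.7 kips.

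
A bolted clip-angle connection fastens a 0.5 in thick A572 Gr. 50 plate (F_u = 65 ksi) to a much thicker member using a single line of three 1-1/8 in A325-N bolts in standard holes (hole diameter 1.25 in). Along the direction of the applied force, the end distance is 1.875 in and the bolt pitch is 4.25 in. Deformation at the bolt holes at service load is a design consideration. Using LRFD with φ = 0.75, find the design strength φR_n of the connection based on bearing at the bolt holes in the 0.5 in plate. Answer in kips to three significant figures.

Per bolt r_n = 1.2 l_c t F_u ≤ 2.4 d t F_u; upper limit = 2.4 × 1.125 × 0.5 × 65 = 87.75 kips.
Edge bolt: l_c = 1.875 − 1.25/2 = 1.25 in → 1.2 × 1.25 × 0.5 × 65 = 48.75 → r_n = 48.75 kips.
Interior bolts: l_c = 4.25 − 1.25 = 3 in → 1.2 × 3 × 0.5 × 65 = 117 → r_n = 87.75 kips.
R_n = 1 × 48.75 + 2 × 87.75 = 224.2 kips.
Design strength φR_n = 0.75 × 224.2 = 168 kips.

168 kips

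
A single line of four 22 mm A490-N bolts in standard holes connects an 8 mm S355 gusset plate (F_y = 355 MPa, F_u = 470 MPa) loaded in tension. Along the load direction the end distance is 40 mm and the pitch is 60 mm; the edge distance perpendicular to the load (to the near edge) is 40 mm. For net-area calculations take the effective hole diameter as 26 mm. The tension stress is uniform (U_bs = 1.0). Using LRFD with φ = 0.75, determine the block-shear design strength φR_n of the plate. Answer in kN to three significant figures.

Shear plane L_v = 40 + 3·60 = 220 mm; A_gv = 220 × 8 = 1760 mm².
A_nv = (220 − 3.5·26) × 8 = 1032 mm².
A_nt = (40 − 0.5·26) × 8 = 216 mm².
0.6 F_u A_nv = 291 kN; 0.6 F_y A_gv = 374.9 kN → shear rupture governs the shear term.
R_n = 291 + 1.0 × 470 × 216 / 1000 = 392.5 kN.
Design strength φR_n = 0.75 × 392.5 = 294 kN.

294 kN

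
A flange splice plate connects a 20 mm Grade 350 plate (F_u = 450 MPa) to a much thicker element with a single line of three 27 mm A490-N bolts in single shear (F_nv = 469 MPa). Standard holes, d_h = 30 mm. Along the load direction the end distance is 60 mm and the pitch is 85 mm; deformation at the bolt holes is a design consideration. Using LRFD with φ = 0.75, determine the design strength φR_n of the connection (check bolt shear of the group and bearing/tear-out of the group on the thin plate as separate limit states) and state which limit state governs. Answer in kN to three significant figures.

604 kN (bolt shear governs)

Bolt shear: A_b = π·27²/4 = 572.6 mm²; R_n = 469 × 572.6 × 3 × 1 / 1000 = 805.6 kN → 0.75 × 805.6 = 604 kN.
Bearing (1.2 l_c t F_u ≤ 2.4 d t F_u): upper limit = 2.4·27·20·450 / 1000 = 583.2 kN.
  Edge l_c = 60 − 30/2 = 45 → r_n = 486 kN; interior l_c = 85 − 30 = 55 → r_n = 583.2 kN.
  R_n,bearing = 1·486 + 2·583.2 = 1652 kN → 0.75 × 1652 = 1240 kN.
Bolt shear governs: 604 kN.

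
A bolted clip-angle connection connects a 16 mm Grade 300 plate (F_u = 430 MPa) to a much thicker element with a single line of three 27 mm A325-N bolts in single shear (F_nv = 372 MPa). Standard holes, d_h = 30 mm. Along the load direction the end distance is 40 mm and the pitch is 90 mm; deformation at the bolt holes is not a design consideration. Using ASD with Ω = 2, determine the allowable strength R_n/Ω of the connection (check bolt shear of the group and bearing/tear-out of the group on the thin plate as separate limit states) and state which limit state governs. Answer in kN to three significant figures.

Bolt shear: A_b = π·27²/4 = 572.6 mm²; R_n = 372 × 572.6 × 3 × 1 / 1000 = 639 kN → 639 / 2 = 319 kN.
Bearing (1.5 l_c t F_u ≤ 3.0 d t F_u): upper limit = 3.0·27·16·430 / 1000 = 557.3 kN.
  Edge l_c = 40 − 30/2 = 25 → r_n = 258 kN; interior l_c = 90 − 30 = 60 → r_n = 557.3 kN.
  R_n,bearing = 1·258 + 2·557.3 = 1373 kN → 1373 / 2 = 686 kN.
Bolt shear governs: 319 kN.

319 kN (bolt shear governs)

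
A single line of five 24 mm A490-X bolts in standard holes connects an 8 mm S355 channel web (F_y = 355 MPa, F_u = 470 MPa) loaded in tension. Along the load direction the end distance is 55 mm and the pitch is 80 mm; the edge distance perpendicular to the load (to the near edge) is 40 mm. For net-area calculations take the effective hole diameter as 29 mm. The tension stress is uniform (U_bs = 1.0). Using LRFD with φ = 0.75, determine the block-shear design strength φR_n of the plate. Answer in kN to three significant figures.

Shear plane L_v = 55 + 4·80 = 375 mm; A_gv = 375 × 8 = 3000 mm².
A_nv = (375 − 4.5·29) × 8 = 1956 mm².
A_nt = (40 − 0.5·29) × 8 = 204 mm².
0.6 F_u A_nv = 551.6 kN; 0.6 F_y A_gv = 639 kN → shear rupture governs the shear term.
R_n = 551.6 + 1.0 × 470 × 204 / 1000 = 647.5 kN.
Design strength φR_n = 0.75 × 647.5 = 486 kN.

486 kN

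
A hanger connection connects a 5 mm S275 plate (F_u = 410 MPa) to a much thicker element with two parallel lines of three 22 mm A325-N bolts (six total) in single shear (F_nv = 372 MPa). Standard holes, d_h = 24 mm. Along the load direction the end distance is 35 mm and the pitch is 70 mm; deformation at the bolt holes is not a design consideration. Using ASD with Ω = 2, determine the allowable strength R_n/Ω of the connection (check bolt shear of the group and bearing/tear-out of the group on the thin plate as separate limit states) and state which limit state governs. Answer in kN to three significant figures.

Bolt shear: A_b = π·22²/4 = 380.1 mm²; R_n = 372 × 380.1 × 6 × 1 / 1000 = 848.5 kN → 848.5 / 2 = 424 kN.
Bearing (1.5 l_c t F_u ≤ 3.0 d t F_u): upper limit = 3.0·22·5·410 / 1000 = 135.3 kN.
  Edge l_c = 35 − 24/2 = 23 → r_n = 70.73 kN; interior l_c = 70 − 24 = 46 → r_n = 135.3 kN.
  R_n,bearing = 2·70.73 + 4·135.3 = 682.7 kN → 682.7 / 2 = 341 kN.
Bearing governs: 341 kN.

341 kN (bearing governs)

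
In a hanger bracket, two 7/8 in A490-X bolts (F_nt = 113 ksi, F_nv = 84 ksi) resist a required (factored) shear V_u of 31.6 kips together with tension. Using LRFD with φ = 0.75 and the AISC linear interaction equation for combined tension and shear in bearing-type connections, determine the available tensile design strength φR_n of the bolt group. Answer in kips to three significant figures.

A_b = π·0.875²/4 = 0.6013 in²; f_rv = 31.6 / (2 × 0.6013) = 26.28 ksi.
F'_nt = 1.3 F_nt − (F_nt / φF_nv) f_rv = 1.3·113 − (113/(0.75·84))·26.28 = 99.77 ksi, capped at F_nt → F'_nt = 99.77 ksi.
R_n = F'_nt · A_b · n = 99.77 × 0.6013 × 2 = 120 kips.
Design strength φR_n = 0.75 × 120 = 90 kips.

90 kips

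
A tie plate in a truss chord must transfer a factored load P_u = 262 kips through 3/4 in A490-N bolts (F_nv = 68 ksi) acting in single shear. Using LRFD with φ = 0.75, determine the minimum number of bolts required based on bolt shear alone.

A_b = π·0.75²/4 = 0.4418 in².
Per-bolt design strength φR_n = 0.75 × 68 × 0.4418 × 1 = 22.53 kips.
n ≥ 262 / 22.53 = 11.63 → use 12 bolts.

12 bolts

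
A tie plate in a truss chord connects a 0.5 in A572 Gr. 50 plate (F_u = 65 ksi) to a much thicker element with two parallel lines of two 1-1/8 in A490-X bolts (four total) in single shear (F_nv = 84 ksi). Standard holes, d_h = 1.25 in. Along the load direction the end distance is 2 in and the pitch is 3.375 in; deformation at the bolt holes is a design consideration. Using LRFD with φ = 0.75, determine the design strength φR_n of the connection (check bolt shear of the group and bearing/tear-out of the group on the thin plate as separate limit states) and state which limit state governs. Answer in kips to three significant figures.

Bolt shear: A_b = π·1.125²/4 = 0.994 in²; R_n = 84 × 0.994 × 4 × 1 = 334 kips → 0.75 × 334 = 250 kips.
Bearing (1.2 l_c t F_u ≤ 2.4 d t F_u): upper limit = 2.4·1.125·0.5·65 = 87.75 kips.
  Edge l_c = 2 − 1.25/2 = 1.375 → r_n = 53.62 kips; interior l_c = 3.375 − 1.25 = 2.125 → r_n = 82.88 kips.
  R_n,bearing = 2·53.62 + 2·82.88 = 273 kips → 0.75 × 273 = 205 kips.
Bearing governs: 205 kips.

205 kips (bearing governs)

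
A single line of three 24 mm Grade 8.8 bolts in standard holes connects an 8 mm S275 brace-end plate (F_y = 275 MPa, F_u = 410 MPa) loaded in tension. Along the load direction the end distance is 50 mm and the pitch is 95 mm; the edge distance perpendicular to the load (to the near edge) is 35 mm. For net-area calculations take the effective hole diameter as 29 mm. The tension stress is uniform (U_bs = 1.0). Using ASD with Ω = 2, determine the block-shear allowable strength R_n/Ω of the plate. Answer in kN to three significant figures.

Shear plane L_v = 50 + 2·95 = 240 mm; A_gv = 240 × 8 = 1920 mm².
A_nv = (240 − 2.5·29) × 8 = 1340 mm².
A_nt = (35 − 0.5·29) × 8 = 164 mm².
0.6 F_u A_nv = 329.6 kN; 0.6 F_y A_gv = 316.8 kN → shear yielding governs the shear term.
R_n = 316.8 + 1.0 × 410 × 164 / 1000 = 384 kN.
Allowable strength R_n/Ω = 384 / 2 = 192 kN.

192 kN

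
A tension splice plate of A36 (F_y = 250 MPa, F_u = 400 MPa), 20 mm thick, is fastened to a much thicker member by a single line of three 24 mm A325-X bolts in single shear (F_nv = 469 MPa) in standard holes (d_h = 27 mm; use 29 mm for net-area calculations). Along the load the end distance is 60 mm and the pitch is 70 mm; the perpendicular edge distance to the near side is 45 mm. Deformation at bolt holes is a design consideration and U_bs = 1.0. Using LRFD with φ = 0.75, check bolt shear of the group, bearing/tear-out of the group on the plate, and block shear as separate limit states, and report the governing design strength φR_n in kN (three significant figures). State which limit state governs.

477 kN (bolt shear governs)

Bolt shear: A_b = π·24²/4 = 452.4 mm²; R_n = 469 × 452.4 × 3 × 1 / 1000 = 636.5 kN → 0.75 × 636.5 = 477 kN.
Bearing: edge l_c = 46.5, r_n = 446.4 kN; interior l_c = 43, r_n = 412.8 kN; R_n = 446.4 + 2·412.8 = 1272 kN → 954 kN.
Block shear: A_gv = 4000, A_nv = 2550, A_nt = 610 mm²; R_n = min(0.6F_uA_nv, 0.6F_yA_gv) + U_bs·F_u·A_nt = 844 kN → 633 kN.
Bolt shear governs: 477 kN.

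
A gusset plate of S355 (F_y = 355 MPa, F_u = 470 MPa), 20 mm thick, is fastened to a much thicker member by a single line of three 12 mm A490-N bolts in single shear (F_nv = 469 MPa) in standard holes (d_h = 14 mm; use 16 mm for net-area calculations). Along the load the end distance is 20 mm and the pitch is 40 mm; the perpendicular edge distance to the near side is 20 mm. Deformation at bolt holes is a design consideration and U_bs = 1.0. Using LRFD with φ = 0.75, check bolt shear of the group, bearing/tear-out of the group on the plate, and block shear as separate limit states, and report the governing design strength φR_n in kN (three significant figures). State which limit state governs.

119 kN (bolt shear governs)

Bolt shear: A_b = π·12²/4 = 113.1 mm²; R_n = 469 × 113.1 × 3 × 1 / 1000 = 159.1 kN → 0.75 × 159.1 = 119 kN.
Bearing: edge l_c = 13, r_n = 146.6 kN; interior l_c = 26, r_n = 270.7 kN; R_n = 146.6 + 2·270.7 = 688.1 kN → 516 kN.
Block shear: A_gv = 2000, A_nv = 1200, A_nt = 240 mm²; R_n = min(0.6F_uA_nv, 0.6F_yA_gv) + U_bs·F_u·A_nt = 451.2 kN → 338 kN.
Bolt shear governs: 119 kN.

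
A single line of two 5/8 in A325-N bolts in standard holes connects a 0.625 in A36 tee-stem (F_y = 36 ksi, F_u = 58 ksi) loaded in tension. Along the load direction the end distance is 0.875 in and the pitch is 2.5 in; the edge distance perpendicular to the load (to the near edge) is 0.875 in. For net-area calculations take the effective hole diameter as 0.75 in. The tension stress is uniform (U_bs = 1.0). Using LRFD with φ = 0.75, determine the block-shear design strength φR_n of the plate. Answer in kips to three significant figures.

Shear plane L_v = 0.875 + 1·2.5 = 3.375 in; A_gv = 3.375 × 0.625 = 2.109 in².
A_nv = (3.375 − 1.5·0.75) × 0.625 = 1.406 in².
A_nt = (0.875 − 0.5·0.75) × 0.625 = 0.3125 in².
0.6 F_u A_nv = 48.94 kips; 0.6 F_y A_gv = 45.56 kips → shear yielding governs the shear term.
R_n = 45.56 + 1.0 × 58 × 0.3125 = 63.69 kips.
Design strength φR_n = 0.75 × 63.69 = 47.8 kips.

47.8 kips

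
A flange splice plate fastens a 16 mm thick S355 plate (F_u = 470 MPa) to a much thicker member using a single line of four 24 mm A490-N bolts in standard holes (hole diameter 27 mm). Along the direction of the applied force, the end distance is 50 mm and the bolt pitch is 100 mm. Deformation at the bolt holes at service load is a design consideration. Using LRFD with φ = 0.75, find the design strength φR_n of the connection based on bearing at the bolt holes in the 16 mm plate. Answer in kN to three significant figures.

1220 kN

Per bolt r_n = 1.2 l_c t F_u ≤ 2.4 d t F_u; upper limit = 2.4 × 24 × 16 × 470 / 1000 = 433.2 kN.
Edge bolt: l_c = 50 − 27/2 = 36.5 mm → 1.2 × 36.5 × 16 × 470 / 1000 = 329.4 → r_n = 329.4 kN.
Interior bolts: l_c = 100 − 27 = 73 mm → 1.2 × 73 × 16 × 470 / 1000 = 658.8 → r_n = 433.2 kN.
R_n = 1 × 329.4 + 3 × 433.2 = 1629 kN.
Design strength φR_n = 0.75 × 1629 = 1220 kN.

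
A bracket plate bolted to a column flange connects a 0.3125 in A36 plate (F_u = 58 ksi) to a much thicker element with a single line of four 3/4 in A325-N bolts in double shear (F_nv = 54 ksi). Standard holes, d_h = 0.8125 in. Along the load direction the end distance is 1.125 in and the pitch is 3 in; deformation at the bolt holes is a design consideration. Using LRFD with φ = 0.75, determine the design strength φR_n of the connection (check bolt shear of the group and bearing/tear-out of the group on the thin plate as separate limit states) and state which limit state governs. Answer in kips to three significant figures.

85.1 kips (bearing governs)

Bolt shear: A_b = π·0.75²/4 = 0.4418 in²; R_n = 54 × 0.4418 × 4 × 2 = 190.9 kips → 0.75 × 190.9 = 143 kips.
Bearing (1.2 l_c t F_u ≤ 2.4 d t F_u): upper limit = 2.4·0.75·0.3125·58 = 32.62 kips.
  Edge l_c = 1.125 − 0.8125/2 = 0.7188 → r_n = 15.63 kips; interior l_c = 3 − 0.8125 = 2.188 → r_n = 32.62 kips.
  R_n,bearing = 1·15.63 + 3·32.62 = 113.5 kips → 0.75 × 113.5 = 85.1 kips.
Bearing governs: 85.1 kips.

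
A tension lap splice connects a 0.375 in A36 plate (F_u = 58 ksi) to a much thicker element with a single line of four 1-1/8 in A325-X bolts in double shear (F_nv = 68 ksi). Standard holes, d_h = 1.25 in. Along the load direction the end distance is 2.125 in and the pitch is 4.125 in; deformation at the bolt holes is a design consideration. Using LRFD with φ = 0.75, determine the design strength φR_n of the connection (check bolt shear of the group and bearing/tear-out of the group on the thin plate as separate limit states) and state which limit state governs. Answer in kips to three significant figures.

Bolt shear: A_b = π·1.125²/4 = 0.994 in²; R_n = 68 × 0.994 × 4 × 2 = 540.7 kips → 0.75 × 540.7 = 406 kips.
Bearing (1.2 l_c t F_u ≤ 2.4 d t F_u): upper limit = 2.4·1.125·0.375·58 = 58.72 kips.
  Edge l_c = 2.125 − 1.25/2 = 1.5 → r_n = 39.15 kips; interior l_c = 4.125 − 1.25 = 2.875 → r_n = 58.72 kips.
  R_n,bearing = 1·39.15 + 3·58.72 = 215.3 kips → 0.75 × 215.3 = 161 kips.
Bearing governs: 161 kips.

161 kips (bearing governs)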